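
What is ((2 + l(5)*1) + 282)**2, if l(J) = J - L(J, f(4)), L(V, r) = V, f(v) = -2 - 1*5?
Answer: 80656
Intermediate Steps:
f(v) = -7 (f(v) = -2 - 5 = -7)
l(J) = 0 (l(J) = J - J = 0)
((2 + l(5)*1) + 282)**2 = ((2 + 0*1) + 282)**2 = ((2 + 0) + 282)**2 = (2 + 282)**2 = 284**2 = 80656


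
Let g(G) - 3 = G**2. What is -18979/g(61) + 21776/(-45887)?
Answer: -951983197/170883188 ≈ -5.5710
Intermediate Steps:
g(G) = 3 + G**2
-18979/g(61) + 21776/(-45887) = -18979/(3 + 61**2) + 21776/(-45887) = -18979/(3 + 3721) + 21776*(-1/45887) = -18979/3724 - 21776/45887 = -951983197/170883188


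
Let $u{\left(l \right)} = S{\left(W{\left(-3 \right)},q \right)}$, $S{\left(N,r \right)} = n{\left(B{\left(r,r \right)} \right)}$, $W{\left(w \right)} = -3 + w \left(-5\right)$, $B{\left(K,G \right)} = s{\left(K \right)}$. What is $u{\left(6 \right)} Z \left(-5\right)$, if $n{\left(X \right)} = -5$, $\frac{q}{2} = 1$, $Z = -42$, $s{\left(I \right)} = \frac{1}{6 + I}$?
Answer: $-1050$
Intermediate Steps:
$B{\left(K,G \right)} = \frac{1}{6 + K}$
$W{\left(w \right)} = -3 - 5 w$
$q = 2$ ($q = 2 \cdot 1 = 2$)
$S{\left(N,r \right)} = -5$
$u{\left(l \right)} = -5$
$u{\left(6 \right)} Z \left(-5\right) = \left(-5\right) \left(-42\right) \left(-5\right) = 210 \left(-5\right) = -1050$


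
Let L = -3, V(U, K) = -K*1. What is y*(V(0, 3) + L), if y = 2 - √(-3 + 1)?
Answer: -12 + 6*I*√2 ≈ -12.0 + 8.4853*I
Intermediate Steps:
V(U, K) = -K
y = 2 - I*√2 (y = 2 - √(-2) = 2 - I*√2 ≈ 2.0 - 1.4142*I)
y*(V(0, 3) + L) = (2 - I*√2)*(-1*3 - 3) = (2 - I*√2)*(-3 - 3) = (2 - I*√2)*(-6) = -12 + 6*I*√2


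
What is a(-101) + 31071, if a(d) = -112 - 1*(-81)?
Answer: 31040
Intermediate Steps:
a(d) = -31 (a(d) = -112 + 81 = -31)
a(-101) + 31071 = -31 + 31071 = 31040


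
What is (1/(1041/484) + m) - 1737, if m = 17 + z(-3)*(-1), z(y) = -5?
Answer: -1784831/1041 ≈ -1714.5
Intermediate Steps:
m = 22 (m = 17 - 5*(-1) = 17 + 5 = 22)
(1/(1041/484) + m) - 1737 = (1/(1041/484) + 22) - 1737 = (484/1041 + 22) - 1737 = 23386/1041 - 1737 = -1784831/1041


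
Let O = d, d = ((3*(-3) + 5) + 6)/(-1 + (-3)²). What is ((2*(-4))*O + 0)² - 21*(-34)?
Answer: 718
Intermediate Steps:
d = ¼ (d = ((-9 + 5) + 6)/(-1 + 9) = (-4 + 6)/8 = 2*(⅛) = ¼ ≈ 0.25000)
O = ¼ ≈ 0.25000
((2*(-4))*O + 0)² - 21*(-34) = ((2*(-4))*(¼) + 0)² - 21*(-34) = (-8*¼ + 0)² + 714 = (-2 + 0)² + 714 = (-2)² + 714 = 4 + 714 = 718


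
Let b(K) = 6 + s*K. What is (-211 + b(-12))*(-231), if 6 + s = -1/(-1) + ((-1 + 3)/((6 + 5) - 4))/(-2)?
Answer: 33099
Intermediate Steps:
s = -36/7 (s = -6 + (-1/(-1) + ((-1 + 3)/((6 + 5) - 4))/(-2)) = -6 + (-1*(-1) + (2/(11 - 4))*(-½)) = -6 + (1 + (2/7)*(-½)) = -6 + (1 - ⅐) = -6 + 6/7 = -36/7 ≈ -5.1429)
b(K) = 6 - 36*K/7
(-211 + b(-12))*(-231) = (-211 + (6 - 36/7*(-12)))*(-231) = (-211 + (6 + 432/7))*(-231) = (-211 + 474/7)*(-231) = -1003/7*(-231) = 33099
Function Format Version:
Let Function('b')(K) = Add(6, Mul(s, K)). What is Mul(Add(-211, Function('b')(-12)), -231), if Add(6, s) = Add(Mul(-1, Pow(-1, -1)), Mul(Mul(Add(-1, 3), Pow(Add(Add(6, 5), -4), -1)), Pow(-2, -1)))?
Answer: 33099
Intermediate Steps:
s = Rational(-36, 7) (s = Add(-6, Add(Mul(-1, Pow(-1, -1)), Mul(Mul(Add(-1, 3), Pow(Add(Add(6, 5), -4), -1)), Pow(-2, -1)))) = Add(-6, Add(Mul(-1, -1), Mul(Mul(2, Pow(Add(11, -4), -1)), Rational(-1, 2)))) = Add(-6, Add(1, Mul(Mul(2, Pow(7, -1)), Rational(-1, 2)))) = Add(-6, Add(1, Mul(Mul(2, Rational(1, 7)), Rational(-1, 2)))) = Add(-6, Add(1, Mul(Rational(2, 7), Rational(-1, 2)))) = Add(-6, Add(1, Rational(-1, 7))) = Add(-6, Rational(6, 7)) = Rational(-36, 7) ≈ -5.1429)
Function('b')(K) = Add(6, Mul(Rational(-36, 7), K))
Mul(Add(-211, Function('b')(-12)), -231) = Mul(Add(-211, Add(6, Mul(Rational(-36, 7), -12))), -231) = Mul(Add(-211, Add(6, Rational(432, 7))), -231) = Mul(Add(-211, Rational(474, 7)), -231) = Mul(Rational(-1003, 7), -231) = 33099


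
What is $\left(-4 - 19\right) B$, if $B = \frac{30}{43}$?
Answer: $- \frac{690}{43} \approx -16.047$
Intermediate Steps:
$B = \frac{30}{43}$ ($B = 30 \cdot \frac{1}{43} = \frac{30}{43} \approx 0.69767$)
$\left(-4 - 19\right) B = \left(-4 - 19\right) \frac{30}{43} = \left(-23\right) \frac{30}{43} = - \frac{690}{43}$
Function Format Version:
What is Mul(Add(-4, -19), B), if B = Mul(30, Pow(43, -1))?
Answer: Rational(-690, 43) ≈ -16.047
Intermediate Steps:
B = Rational(30, 43) (B = Mul(30, Rational(1, 43)) = Rational(30, 43) ≈ 0.69767)
Mul(Add(-4, -19), B) = Mul(Add(-4, -19), Rational(30, 43)) = Mul(-23, Rational(30, 43)) = Rational(-690, 43)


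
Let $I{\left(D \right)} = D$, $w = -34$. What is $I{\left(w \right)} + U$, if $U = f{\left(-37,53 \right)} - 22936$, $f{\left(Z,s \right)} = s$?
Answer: $-22917$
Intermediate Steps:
$U = -22883$ ($U = 53 - 22936 = -22883$)
$I{\left(w \right)} + U = -34 - 22883 = -22917$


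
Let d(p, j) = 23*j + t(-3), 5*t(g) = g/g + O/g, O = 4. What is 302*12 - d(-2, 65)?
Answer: 31936/15 ≈ 2129.1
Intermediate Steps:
t(g) = ⅕ + 4/(5*g) (t(g) = (g/g + 4/g)/5 = (1 + 4/g)/5 = ⅕ + 4/(5*g))
d(p, j) = -1/15 + 23*j (d(p, j) = 23*j + (⅕)*(4 - 3)/(-3) = 23*j + (⅕)*(-⅓)*1 = 23*j - 1/15 = -1/15 + 23*j)
302*12 - d(-2, 65) = 302*12 - (-1/15 + 23*65) = 3624 - (-1/15 + 1495) = 3624 - 1*22424/15 = 3624 - 22424/15 = 31936/15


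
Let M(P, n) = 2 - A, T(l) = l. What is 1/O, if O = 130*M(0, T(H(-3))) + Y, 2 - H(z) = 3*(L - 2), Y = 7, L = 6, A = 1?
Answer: 1/137 ≈ 0.0072993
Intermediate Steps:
H(z) = -10 (H(z) = 2 - 3*(6 - 2) = 2 - 3*4 = 2 - 1*12 = 2 - 12 = -10)
M(P, n) = 1 (M(P, n) = 2 - 1*1 = 2 - 1 = 1)
O = 137 (O = 130*1 + 7 = 130 + 7 = 137)
1/O = 1/137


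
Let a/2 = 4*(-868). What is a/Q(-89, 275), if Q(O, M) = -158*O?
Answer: -3472/7031 ≈ -0.49381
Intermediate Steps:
a = -6944 (a = 2*(4*(-868)) = 2*(-3472) = -6944)
a/Q(-89, 275) = -6944/((-158*(-89))) = -6944/14062 = -6944*1/14062 = -3472/7031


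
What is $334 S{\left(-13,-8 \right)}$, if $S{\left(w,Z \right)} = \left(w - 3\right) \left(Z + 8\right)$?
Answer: $0$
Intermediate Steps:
$S{\left(w,Z \right)} = \left(-3 + w\right) \left(8 + Z\right)$
$334 S{\left(-13,-8 \right)} = 334 \left(-24 - -24 + 8 \left(-13\right) - -104\right) = 334 \left(-24 + 24 - 104 + 104\right) = 334 \cdot 0 = 0$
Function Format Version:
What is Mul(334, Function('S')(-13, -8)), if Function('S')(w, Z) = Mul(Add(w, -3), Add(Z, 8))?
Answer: 0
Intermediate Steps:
Function('S')(w, Z) = Mul(Add(-3, w), Add(8, Z))
Mul(334, Function('S')(-13, -8)) = Mul(334, Add(-24, Mul(-3, -8), Mul(8, -13), Mul(-8, -13))) = Mul(334, Add(-24, 24, -104, 104)) = Mul(334, 0) = 0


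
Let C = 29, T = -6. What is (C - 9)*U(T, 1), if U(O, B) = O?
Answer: -120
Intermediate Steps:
(C - 9)*U(T, 1) = (29 - 9)*(-6) = 20*(-6) = -120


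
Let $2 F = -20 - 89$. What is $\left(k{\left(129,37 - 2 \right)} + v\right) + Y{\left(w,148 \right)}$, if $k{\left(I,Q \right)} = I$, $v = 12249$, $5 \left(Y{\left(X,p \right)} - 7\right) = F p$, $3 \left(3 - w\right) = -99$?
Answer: $\frac{53859}{5} \approx 10772.0$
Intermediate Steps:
$w = 36$ ($w = 3 - -33 = 3 + 33 = 36$)
$F = - \frac{109}{2}$ ($F = \frac{-20 - 89}{2} = \frac{1}{2} \left(-109\right) = - \frac{109}{2} \approx -54.5$)
$Y{\left(X,p \right)} = 7 - \frac{109 p}{10}$ ($Y{\left(X,p \right)} = 7 + \frac{\left(- \frac{109}{2}\right) p}{5} = 7 - \frac{109 p}{10}$)
$\left(k{\left(129,37 - 2 \right)} + v\right) + Y{\left(w,148 \right)} = \left(129 + 12249\right) + \left(7 - \frac{8066}{5}\right) = 12378 + \left(7 - \frac{8066}{5}\right) = 12378 - \frac{8031}{5} = \frac{53859}{5}$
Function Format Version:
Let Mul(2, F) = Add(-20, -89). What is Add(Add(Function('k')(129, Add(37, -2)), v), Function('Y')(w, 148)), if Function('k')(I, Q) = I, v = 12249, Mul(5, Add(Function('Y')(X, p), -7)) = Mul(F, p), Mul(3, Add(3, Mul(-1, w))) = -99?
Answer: Rational(53859, 5) ≈ 10772.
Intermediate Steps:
w = 36 (w = Add(3, Mul(Rational(-1, 3), -99)) = Add(3, 33) = 36)
F = Rational(-109, 2) (F = Mul(Rational(1, 2), Add(-20, -89)) = Mul(Rational(1, 2), -109) = Rational(-109, 2) ≈ -54.500)
Function('Y')(X, p) = Add(7, Mul(Rational(-109, 10), p)) (Function('Y')(X, p) = Add(7, Mul(Rational(1, 5), Mul(Rational(-109, 2), p))) = Add(7, Mul(Rational(-109, 10), p)))
Add(Add(Function('k')(129, Add(37, -2)), v), Function('Y')(w, 148)) = Add(Add(129, 12249), Add(7, Mul(Rational(-109, 10), 148))) = Add(12378, Add(7, Rational(-8066, 5))) = Add(12378, Rational(-8031, 5)) = Rational(53859, 5)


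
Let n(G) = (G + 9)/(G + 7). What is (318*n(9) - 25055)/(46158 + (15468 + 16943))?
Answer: -98789/314276 ≈ -0.31434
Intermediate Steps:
n(G) = (9 + G)/(7 + G)
(318*n(9) - 25055)/(46158 + (15468 + 16943)) = (318*((9 + 9)/(7 + 9)) - 25055)/(46158 + (15468 + 16943)) = (318*(18/16) - 25055)/(46158 + 32411) = (318*((1/16)*18) - 25055)/78569 = (318*(9/8) - 25055)*(1/78569) = (1431/4 - 25055)*(1/78569) = -98789/4*1/78569 = -98789/314276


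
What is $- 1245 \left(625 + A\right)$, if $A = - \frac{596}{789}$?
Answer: $- \frac{204399535}{263} \approx -7.7718 \cdot 10^{5}$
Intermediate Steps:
$A = - \frac{596}{789}$ ($A = \left(-596\right) \frac{1}{789} = - \frac{596}{789} \approx -0.75539$)
$- 1245 \left(625 + A\right) = - 1245 \left(625 - \frac{596}{789}\right) = \left(-1245\right) \frac{492529}{789} = - \frac{204399535}{263}$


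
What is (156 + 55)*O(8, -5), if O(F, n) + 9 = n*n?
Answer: 3376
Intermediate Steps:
O(F, n) = -9 + n² (O(F, n) = -9 + n*n = -9 + n²)
(156 + 55)*O(8, -5) = (156 + 55)*(-9 + (-5)²) = 211*(-9 + 25) = 211*16 = 3376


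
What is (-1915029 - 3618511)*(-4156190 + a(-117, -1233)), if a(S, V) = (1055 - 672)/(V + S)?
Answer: 3104790099635582/135 ≈ 2.2998e+13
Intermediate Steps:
a(S, V) = 383/(S + V)
(-1915029 - 3618511)*(-4156190 + a(-117, -1233)) = (-1915029 - 3618511)*(-4156190 + 383/(-117 - 1233)) = -5533540*(-4156190 + 383/(-1350)) = -5533540*(-4156190 + 383*(-1/1350)) = -5533540*(-4156190 - 383/1350) = -5533540*(-5610856883/1350) = 3104790099635582/135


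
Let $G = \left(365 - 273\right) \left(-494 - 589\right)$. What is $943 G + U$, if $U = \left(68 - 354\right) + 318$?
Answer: $-93956716$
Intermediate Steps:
$U = 32$ ($U = -286 + 318 = 32$)
$G = -99636$ ($G = 92 \left(-1083\right) = -99636$)
$943 G + U = 943 \left(-99636\right) + 32 = -93956748 + 32 = -93956716$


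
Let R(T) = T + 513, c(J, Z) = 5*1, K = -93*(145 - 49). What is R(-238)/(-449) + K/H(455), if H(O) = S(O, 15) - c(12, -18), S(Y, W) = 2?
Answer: 1335949/449 ≈ 2975.4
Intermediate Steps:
K = -8928 (K = -93*96 = -8928)
c(J, Z) = 5
R(T) = 513 + T
H(O) = -3 (H(O) = 2 - 1*5 = 2 - 5 = -3)
R(-238)/(-449) + K/H(455) = (513 - 238)/(-449) - 8928/(-3) = 275*(-1/449) - 8928*(-1/3) = -275/449 + 2976 = 1335949/449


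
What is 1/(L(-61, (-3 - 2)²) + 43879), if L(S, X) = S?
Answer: 1/43818 ≈ 2.2822e-5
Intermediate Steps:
1/(L(-61, (-3 - 2)²) + 43879) = 1/(-61 + 43879) = 1/43818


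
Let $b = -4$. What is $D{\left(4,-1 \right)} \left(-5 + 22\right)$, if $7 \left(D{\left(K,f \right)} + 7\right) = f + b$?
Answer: $- \frac{918}{7} \approx -131.14$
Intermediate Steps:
$D{\left(K,f \right)} = - \frac{53}{7} + \frac{f}{7}$ ($D{\left(K,f \right)} = -7 + \frac{f - 4}{7} = -7 + \frac{-4 + f}{7} = -7 + \left(- \frac{4}{7} + \frac{f}{7}\right) = - \frac{53}{7} + \frac{f}{7}$)
$D{\left(4,-1 \right)} \left(-5 + 22\right) = \left(- \frac{53}{7} + \frac{1}{7} \left(-1\right)\right) \left(-5 + 22\right) = \left(- \frac{53}{7} - \frac{1}{7}\right) 17 = \left(- \frac{54}{7}\right) 17 = - \frac{918}{7}$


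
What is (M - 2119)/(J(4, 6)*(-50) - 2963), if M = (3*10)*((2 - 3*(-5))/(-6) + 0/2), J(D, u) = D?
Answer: 2204/3163 ≈ 0.69681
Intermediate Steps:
M = -85 (M = 30*((2 + 15)*(-⅙) + 0*(½)) = 30*(17*(-⅙) + 0) = 30*(-17/6 + 0) = 30*(-17/6) = -85)
(M - 2119)/(J(4, 6)*(-50) - 2963) = (-85 - 2119)/(4*(-50) - 2963) = -2204/(-200 - 2963) = -2204/(-3163) = -2204*(-1/3163) = 2204/3163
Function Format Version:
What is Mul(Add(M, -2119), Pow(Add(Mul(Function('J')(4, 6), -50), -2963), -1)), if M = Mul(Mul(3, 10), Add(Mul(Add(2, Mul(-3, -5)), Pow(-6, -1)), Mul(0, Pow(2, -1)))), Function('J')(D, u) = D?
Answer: Rational(2204, 3163) ≈ 0.69681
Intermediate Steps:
M = -85 (M = Mul(30, Add(Mul(Add(2, 15), Rational(-1, 6)), Mul(0, Rational(1, 2)))) = Mul(30, Add(Mul(17, Rational(-1, 6)), 0)) = Mul(30, Add(Rational(-17, 6), 0)) = Mul(30, Rational(-17, 6)) = -85)
Mul(Add(M, -2119), Pow(Add(Mul(Function('J')(4, 6), -50), -2963), -1)) = Mul(Add(-85, -2119), Pow(Add(Mul(4, -50), -2963), -1)) = Mul(-2204, Pow(Add(-200, -2963), -1)) = Mul(-2204, Pow(-3163, -1)) = Mul(-2204, Rational(-1, 3163)) = Rational(2204, 3163)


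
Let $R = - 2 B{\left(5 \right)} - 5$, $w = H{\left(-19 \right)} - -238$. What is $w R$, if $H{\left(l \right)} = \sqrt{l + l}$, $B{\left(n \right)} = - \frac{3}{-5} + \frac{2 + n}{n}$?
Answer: $-2142 - 9 i \sqrt{38} \approx -2142.0 - 55.48 i$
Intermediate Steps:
$B{\left(n \right)} = \frac{3}{5} + \frac{2 + n}{n}$ ($B{\left(n \right)} = \left(-3\right) \left(- \frac{1}{5}\right) + \frac{2 + n}{n} = \frac{3}{5} + \frac{2 + n}{n}$)
$H{\left(l \right)} = \sqrt{2} \sqrt{l}$ ($H{\left(l \right)} = \sqrt{2 l} = \sqrt{2} \sqrt{l}$)
$w = 238 + i \sqrt{38}$ ($w = \sqrt{2} \sqrt{-19} - -238 = \sqrt{2} i \sqrt{19} + 238 = i \sqrt{38} + 238 = 238 + i \sqrt{38} \approx 238.0 + 6.1644 i$)
$R = -9$ ($R = - 2 \left(\frac{8}{5} + \frac{2}{5}\right) - 5 = \left(-2\right) 2 - 5 = -4 - 5 = -9$)
$w R = \left(238 + i \sqrt{38}\right) \left(-9\right) = -2142 - 9 i \sqrt{38}$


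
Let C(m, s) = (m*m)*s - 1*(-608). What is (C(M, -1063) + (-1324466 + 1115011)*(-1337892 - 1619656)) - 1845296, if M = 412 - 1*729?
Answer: 619364551845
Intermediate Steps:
M = -317 (M = 412 - 729 = -317)
C(m, s) = 608 + s*m² (C(m, s) = m²*s + 608 = s*m² + 608 = 608 + s*m²)
(C(M, -1063) + (-1324466 + 1115011)*(-1337892 - 1619656)) - 1845296 = ((608 - 1063*(-317)²) + (-1324466 + 1115011)*(-1337892 - 1619656)) - 1845296 = ((608 - 1063*100489) - 209455*(-2957548)) - 1845296 = ((608 - 106819807) + 619473216340) - 1845296 = (-106819199 + 619473216340) - 1845296 = 619366397141 - 1845296 = 619364551845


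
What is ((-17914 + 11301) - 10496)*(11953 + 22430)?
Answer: -588258747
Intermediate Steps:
((-17914 + 11301) - 10496)*(11953 + 22430) = (-6613 - 10496)*34383 = -17109*34383 = -588258747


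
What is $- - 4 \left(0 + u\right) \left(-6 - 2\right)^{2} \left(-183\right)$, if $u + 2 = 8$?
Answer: $-281088$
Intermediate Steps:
$u = 6$ ($u = -2 + 8 = 6$)
$- - 4 \left(0 + u\right) \left(-6 - 2\right)^{2} \left(-183\right) = - - 4 \left(0 + 6\right) \left(-6 - 2\right)^{2} \left(-183\right) = - \left(-4\right) 6 \left(-8\right)^{2} \left(-183\right) = - \left(-24\right) 64 \left(-183\right) = - \left(-1536\right) \left(-183\right) = \left(-1\right) 281088 = -281088$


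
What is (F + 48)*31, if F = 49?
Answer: 3007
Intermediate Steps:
(F + 48)*31 = (49 + 48)*31 = 97*31 = 3007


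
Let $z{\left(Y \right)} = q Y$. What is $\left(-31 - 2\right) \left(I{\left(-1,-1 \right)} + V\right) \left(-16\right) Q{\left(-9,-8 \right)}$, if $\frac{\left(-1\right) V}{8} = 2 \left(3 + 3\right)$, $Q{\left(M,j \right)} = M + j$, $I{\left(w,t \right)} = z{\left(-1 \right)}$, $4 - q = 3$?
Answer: $870672$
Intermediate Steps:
$q = 1$ ($q = 4 - 3 = 1$)
$z{\left(Y \right)} = Y$ ($z{\left(Y \right)} = 1 Y = Y$)
$I{\left(w,t \right)} = -1$
$V = -96$ ($V = - 8 \cdot 2 \left(3 + 3\right) = - 8 \cdot 2 \cdot 6 = \left(-8\right) 12 = -96$)
$\left(-31 - 2\right) \left(I{\left(-1,-1 \right)} + V\right) \left(-16\right) Q{\left(-9,-8 \right)} = \left(-31 - 2\right) \left(-1 - 96\right) \left(-16\right) \left(-9 - 8\right) = \left(-33\right) \left(-97\right) \left(-16\right) \left(-17\right) = 3201 \left(-16\right) \left(-17\right) = \left(-51216\right) \left(-17\right) = 870672$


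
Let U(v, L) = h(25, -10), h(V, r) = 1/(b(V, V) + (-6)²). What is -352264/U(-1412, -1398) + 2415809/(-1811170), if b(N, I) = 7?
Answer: -27434431937649/1811170 ≈ -1.5147e+7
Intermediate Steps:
h(V, r) = 1/43 (h(V, r) = 1/(7 + (-6)²) = 1/(7 + 36) = 1/43)
U(v, L) = 1/43
-352264/U(-1412, -1398) + 2415809/(-1811170) = -352264/1/43 + 2415809/(-1811170) = -352264*43 + 2415809*(-1/1811170) = -15147352 - 2415809/1811170 = -27434431937649/1811170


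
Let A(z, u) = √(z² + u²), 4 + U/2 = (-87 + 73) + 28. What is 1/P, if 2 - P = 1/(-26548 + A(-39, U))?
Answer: 1409615314/2819283725 - √1921/2819283725 ≈ 0.49999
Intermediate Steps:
U = 20 (U = -8 + 2*((-87 + 73) + 28) = -8 + 2*(-14 + 28) = -8 + 2*14 = -8 + 28 = 20)
A(z, u) = √(u² + z²)
P = 2 - 1/(-26548 + √1921) (P = 2 - 1/(-26548 + √(20² + (-39)²)) = 2 - 1/(-26548 + √(400 + 1521)) = 2 - 1/(-26548 + √1921) ≈ 2.0000)
1/P = 1/(1409615314/704794383 + √1921/704794383)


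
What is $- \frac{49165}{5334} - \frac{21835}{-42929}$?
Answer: $- \frac{1994136395}{228983286} \approx -8.7086$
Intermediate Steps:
$- \frac{49165}{5334} - \frac{21835}{-42929} = \left(-49165\right) \frac{1}{5334} - - \frac{21835}{42929} = - \frac{49165}{5334} + \frac{21835}{42929} = - \frac{1994136395}{228983286}$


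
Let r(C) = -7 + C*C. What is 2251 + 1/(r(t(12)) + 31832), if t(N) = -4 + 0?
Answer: 71674092/31841 ≈ 2251.0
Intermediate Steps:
t(N) = -4
r(C) = -7 + C²
2251 + 1/(r(t(12)) + 31832) = 2251 + 1/((-7 + (-4)²) + 31832) = 2251 + 1/((-7 + 16) + 31832) = 2251 + 1/(9 + 31832) = 2251 + 1/31841 = 71674092/31841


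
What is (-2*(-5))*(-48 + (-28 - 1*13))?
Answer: -890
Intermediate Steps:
(-2*(-5))*(-48 + (-28 - 1*13)) = 10*(-48 + (-28 - 13)) = 10*(-48 - 41) = 10*(-89) = -890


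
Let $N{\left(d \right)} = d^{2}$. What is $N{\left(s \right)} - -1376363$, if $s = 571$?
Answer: $1702404$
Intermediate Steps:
$N{\left(s \right)} - -1376363 = 571^{2} - -1376363 = 326041 + 1376363 = 1702404$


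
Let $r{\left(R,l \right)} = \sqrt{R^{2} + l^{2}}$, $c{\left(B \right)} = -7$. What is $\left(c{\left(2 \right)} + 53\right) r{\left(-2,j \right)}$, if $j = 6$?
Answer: $92 \sqrt{10} \approx 290.93$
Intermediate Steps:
$\left(c{\left(2 \right)} + 53\right) r{\left(-2,j \right)} = \left(-7 + 53\right) \sqrt{\left(-2\right)^{2} + 6^{2}} = 46 \sqrt{4 + 36} = 46 \sqrt{40} = 46 \cdot 2 \sqrt{10} = 92 \sqrt{10}$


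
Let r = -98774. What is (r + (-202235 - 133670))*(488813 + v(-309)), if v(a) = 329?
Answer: -212619755418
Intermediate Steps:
(r + (-202235 - 133670))*(488813 + v(-309)) = (-98774 + (-202235 - 133670))*(488813 + 329) = (-98774 - 335905)*489142 = -434679*489142 = -212619755418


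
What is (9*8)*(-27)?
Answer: -1944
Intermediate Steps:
(9*8)*(-27) = 72*(-27) = -1944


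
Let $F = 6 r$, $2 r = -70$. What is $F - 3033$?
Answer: $-3243$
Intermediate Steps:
$r = -35$ ($r = \frac{1}{2} \left(-70\right) = -35$)
$F = -210$ ($F = 6 \left(-35\right) = -210$)
$F - 3033 = -210 - 3033 = -3243$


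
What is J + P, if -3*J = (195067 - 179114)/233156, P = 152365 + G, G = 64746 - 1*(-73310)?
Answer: 29020025725/99924 ≈ 2.9042e+5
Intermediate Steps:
G = 138056 (G = 64746 + 73310 = 138056)
P = 290421 (P = 152365 + 138056 = 290421)
J = -2279/99924 (J = -(195067 - 179114)/(3*233156) = -15953/(3*233156) = -1/3*2279/33308 = -2279/99924 ≈ -0.022807)
J + P = -2279/99924 + 290421 = 29020025725/99924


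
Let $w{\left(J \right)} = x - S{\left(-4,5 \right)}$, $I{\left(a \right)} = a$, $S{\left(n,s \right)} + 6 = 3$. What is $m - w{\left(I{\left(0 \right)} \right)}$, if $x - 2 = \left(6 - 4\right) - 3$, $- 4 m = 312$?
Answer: $-82$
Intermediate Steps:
$m = -78$ ($m = \left(- \frac{1}{4}\right) 312 = -78$)
$S{\left(n,s \right)} = -3$ ($S{\left(n,s \right)} = -6 + 3 = -3$)
$x = 1$ ($x = 2 + \left(\left(6 - 4\right) - 3\right) = 2 + \left(2 - 3\right) = 2 - 1 = 1$)
$w{\left(J \right)} = 4$ ($w{\left(J \right)} = 1 - -3 = 1 + 3 = 4$)
$m - w{\left(I{\left(0 \right)} \right)} = -78 - 4 = -82$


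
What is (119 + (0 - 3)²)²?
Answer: 16384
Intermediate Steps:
(119 + (0 - 3)²)² = (119 + (-3)²)² = (119 + 9)² = 128² = 16384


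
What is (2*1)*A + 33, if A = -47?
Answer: -61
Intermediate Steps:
(2*1)*A + 33 = (2*1)*(-47) + 33 = 2*(-47) + 33 = -94 + 33 = -61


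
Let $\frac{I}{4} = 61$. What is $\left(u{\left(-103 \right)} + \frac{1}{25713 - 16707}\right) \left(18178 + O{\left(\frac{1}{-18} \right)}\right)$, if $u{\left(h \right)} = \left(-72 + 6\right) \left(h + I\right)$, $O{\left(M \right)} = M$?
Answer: $- \frac{27422829441505}{162108} \approx -1.6916 \cdot 10^{8}$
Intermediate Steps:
$I = 244$ ($I = 4 \cdot 61 = 244$)
$u{\left(h \right)} = -16104 - 66 h$ ($u{\left(h \right)} = \left(-72 + 6\right) \left(h + 244\right) = - 66 \left(244 + h\right) = -16104 - 66 h$)
$\left(u{\left(-103 \right)} + \frac{1}{25713 - 16707}\right) \left(18178 + O{\left(\frac{1}{-18} \right)}\right) = \left(\left(-16104 - -6798\right) + \frac{1}{25713 - 16707}\right) \left(18178 + \frac{1}{-18}\right) = \left(\left(-16104 + 6798\right) + \frac{1}{9006}\right) \left(18178 - \frac{1}{18}\right) = \left(-9306 + \frac{1}{9006}\right) \frac{327203}{18} = \left(- \frac{83809835}{9006}\right) \frac{327203}{18} = - \frac{27422829441505}{162108}$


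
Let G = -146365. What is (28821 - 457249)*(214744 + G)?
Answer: -29295478212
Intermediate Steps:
(28821 - 457249)*(214744 + G) = (28821 - 457249)*(214744 - 146365) = -428428*68379 = -29295478212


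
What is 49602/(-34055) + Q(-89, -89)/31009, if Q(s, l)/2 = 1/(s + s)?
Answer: -19555954751/13426431865 ≈ -1.4565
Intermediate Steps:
Q(s, l) = 1/s (Q(s, l) = 2/(s + s) = 2/((2*s)) = 2*(1/(2*s)) = 1/s)
49602/(-34055) + Q(-89, -89)/31009 = 49602/(-34055) + 1/(-89*31009) = 49602*(-1/34055) - 1/89*1/31009 = -7086/4865 - 1/2759801 = -19555954751/13426431865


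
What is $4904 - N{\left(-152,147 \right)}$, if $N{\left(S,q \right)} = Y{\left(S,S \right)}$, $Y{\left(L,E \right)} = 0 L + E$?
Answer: $5056$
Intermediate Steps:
$Y{\left(L,E \right)} = E$ ($Y{\left(L,E \right)} = 0 + E = E$)
$N{\left(S,q \right)} = S$
$4904 - N{\left(-152,147 \right)} = 4904 - -152 = 4904 + 152 = 5056$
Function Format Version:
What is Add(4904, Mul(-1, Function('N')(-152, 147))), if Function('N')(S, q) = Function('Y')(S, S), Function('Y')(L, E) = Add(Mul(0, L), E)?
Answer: 5056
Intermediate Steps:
Function('Y')(L, E) = E (Function('Y')(L, E) = Add(0, E) = E)
Function('N')(S, q) = S
Add(4904, Mul(-1, Function('N')(-152, 147))) = Add(4904, Mul(-1, -152)) = Add(4904, 152) = 5056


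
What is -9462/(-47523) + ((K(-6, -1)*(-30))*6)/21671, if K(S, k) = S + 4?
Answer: 74053094/343290311 ≈ 0.21572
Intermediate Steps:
K(S, k) = 4 + S
-9462/(-47523) + ((K(-6, -1)*(-30))*6)/21671 = -9462/(-47523) + (((4 - 6)*(-30))*6)/21671 = -9462*(-1/47523) + (-2*(-30)*6)*(1/21671) = 3154/15841 + (60*6)*(1/21671) = 3154/15841 + 360*(1/21671) = 3154/15841 + 360/21671 = 74053094/343290311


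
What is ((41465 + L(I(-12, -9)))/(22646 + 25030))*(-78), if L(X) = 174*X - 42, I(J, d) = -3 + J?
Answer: -504569/7946 ≈ -63.500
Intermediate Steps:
L(X) = -42 + 174*X
((41465 + L(I(-12, -9)))/(22646 + 25030))*(-78) = ((41465 + (-42 + 174*(-3 - 12)))/(22646 + 25030))*(-78) = ((41465 + (-42 + 174*(-15)))/47676)*(-78) = ((41465 + (-42 - 2610))*(1/47676))*(-78) = ((41465 - 2652)*(1/47676))*(-78) = (38813*(1/47676))*(-78) = (38813/47676)*(-78) = -504569/7946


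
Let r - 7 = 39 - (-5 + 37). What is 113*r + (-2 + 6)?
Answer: 1586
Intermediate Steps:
r = 14 (r = 7 + (39 - (-5 + 37)) = 7 + (39 - 1*32) = 7 + (39 - 32) = 7 + 7 = 14)
113*r + (-2 + 6) = 113*14 + (-2 + 6) = 1582 + 4 = 1586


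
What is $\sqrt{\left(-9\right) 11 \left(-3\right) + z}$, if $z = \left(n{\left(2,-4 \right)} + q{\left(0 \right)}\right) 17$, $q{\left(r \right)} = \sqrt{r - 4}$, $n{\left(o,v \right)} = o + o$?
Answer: $\sqrt{365 + 34 i} \approx 19.126 + 0.88886 i$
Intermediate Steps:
$n{\left(o,v \right)} = 2 o$
$q{\left(r \right)} = \sqrt{-4 + r}$
$z = 68 + 34 i$ ($z = \left(2 \cdot 2 + \sqrt{-4 + 0}\right) 17 = \left(4 + \sqrt{-4}\right) 17 = \left(4 + 2 i\right) 17 = 68 + 34 i \approx 68.0 + 34.0 i$)
$\sqrt{\left(-9\right) 11 \left(-3\right) + z} = \sqrt{\left(-9\right) 11 \left(-3\right) + \left(68 + 34 i\right)} = \sqrt{\left(-99\right) \left(-3\right) + \left(68 + 34 i\right)} = \sqrt{297 + \left(68 + 34 i\right)} = \sqrt{365 + 34 i}$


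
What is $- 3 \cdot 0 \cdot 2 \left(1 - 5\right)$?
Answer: $0$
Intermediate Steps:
$- 3 \cdot 0 \cdot 2 \left(1 - 5\right) = - 0 \cdot 2 \left(-4\right) = - 0 \left(-4\right) = \left(-1\right) 0 = 0$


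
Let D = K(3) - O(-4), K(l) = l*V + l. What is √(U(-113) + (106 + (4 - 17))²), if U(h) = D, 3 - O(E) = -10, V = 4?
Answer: √8651 ≈ 93.011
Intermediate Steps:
K(l) = 5*l (K(l) = l*4 + l = 4*l + l = 5*l)
O(E) = 13 (O(E) = 3 - 1*(-10) = 3 + 10 = 13)
D = 2 (D = 5*3 - 1*13 = 15 - 13 = 2)
U(h) = 2
√(U(-113) + (106 + (4 - 17))²) = √(2 + (106 + (4 - 17))²) = √(2 + (106 - 13)²) = √(2 + 93²) = √(2 + 8649) = √8651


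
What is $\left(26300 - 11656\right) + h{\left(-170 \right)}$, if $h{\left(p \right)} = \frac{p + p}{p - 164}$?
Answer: $\frac{2445718}{167} \approx 14645.0$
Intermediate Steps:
$h{\left(p \right)} = \frac{2 p}{-164 + p}$
$\left(26300 - 11656\right) + h{\left(-170 \right)} = \left(26300 - 11656\right) + 2 \left(-170\right) \frac{1}{-164 - 170} = 14644 + 2 \left(-170\right) \frac{1}{-334} = 14644 + 2 \left(-170\right) \left(- \frac{1}{334}\right) = 14644 + \frac{170}{167} = \frac{2445718}{167}$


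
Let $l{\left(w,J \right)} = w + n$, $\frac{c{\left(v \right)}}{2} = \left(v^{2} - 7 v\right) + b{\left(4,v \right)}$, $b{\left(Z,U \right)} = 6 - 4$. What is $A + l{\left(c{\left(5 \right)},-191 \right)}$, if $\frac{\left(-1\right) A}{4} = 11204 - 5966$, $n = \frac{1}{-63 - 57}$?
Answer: $- \frac{2516161}{120} \approx -20968.0$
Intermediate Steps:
$b{\left(Z,U \right)} = 2$ ($b{\left(Z,U \right)} = 6 - 4 = 2$)
$n = - \frac{1}{120}$ ($n = \frac{1}{-120} = - \frac{1}{120} \approx -0.0083333$)
$c{\left(v \right)} = 4 - 14 v + 2 v^{2}$ ($c{\left(v \right)} = 2 \left(\left(v^{2} - 7 v\right) + 2\right) = 2 \left(2 + v^{2} - 7 v\right) = 4 - 14 v + 2 v^{2}$)
$l{\left(w,J \right)} = - \frac{1}{120} + w$ ($l{\left(w,J \right)} = w - \frac{1}{120} = - \frac{1}{120} + w$)
$A = -20952$ ($A = - 4 \left(11204 - 5966\right) = \left(-4\right) 5238 = -20952$)
$A + l{\left(c{\left(5 \right)},-191 \right)} = -20952 + \left(- \frac{1}{120} + \left(4 - 70 + 2 \cdot 5^{2}\right)\right) = -20952 + \left(- \frac{1}{120} + \left(4 - 70 + 2 \cdot 25\right)\right) = -20952 + \left(- \frac{1}{120} + \left(4 - 70 + 50\right)\right) = -20952 - \frac{1921}{120} = - \frac{2516161}{120}$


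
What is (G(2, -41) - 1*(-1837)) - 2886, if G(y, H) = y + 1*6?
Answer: -1041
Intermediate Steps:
G(y, H) = 6 + y (G(y, H) = y + 6 = 6 + y)
(G(2, -41) - 1*(-1837)) - 2886 = ((6 + 2) - 1*(-1837)) - 2886 = (8 + 1837) - 2886 = 1845 - 2886 = -1041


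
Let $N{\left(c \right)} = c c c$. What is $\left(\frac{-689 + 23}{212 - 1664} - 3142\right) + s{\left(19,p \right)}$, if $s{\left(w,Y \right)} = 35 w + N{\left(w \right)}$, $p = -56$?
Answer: $\frac{1060555}{242} \approx 4382.5$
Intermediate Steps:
$N{\left(c \right)} = c^{3}$ ($N{\left(c \right)} = c^{2} c = c^{3}$)
$s{\left(w,Y \right)} = w^{3} + 35 w$ ($s{\left(w,Y \right)} = 35 w + w^{3} = w^{3} + 35 w$)
$\left(\frac{-689 + 23}{212 - 1664} - 3142\right) + s{\left(19,p \right)} = \left(\frac{-689 + 23}{212 - 1664} - 3142\right) + 19 \left(35 + 19^{2}\right) = \left(- \frac{666}{-1452} - 3142\right) + 19 \left(35 + 361\right) = \left(\left(-666\right) \left(- \frac{1}{1452}\right) - 3142\right) + 19 \cdot 396 = \left(\frac{111}{242} - 3142\right) + 7524 = - \frac{760253}{242} + 7524 = \frac{1060555}{242}$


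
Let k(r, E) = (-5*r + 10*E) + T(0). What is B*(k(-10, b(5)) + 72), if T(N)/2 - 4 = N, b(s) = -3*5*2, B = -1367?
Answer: 232390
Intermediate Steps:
b(s) = -30 (b(s) = -15*2 = -30)
T(N) = 8 + 2*N
k(r, E) = 8 - 5*r + 10*E (k(r, E) = (-5*r + 10*E) + (8 + 2*0) = (-5*r + 10*E) + (8 + 0) = (-5*r + 10*E) + 8 = 8 - 5*r + 10*E)
B*(k(-10, b(5)) + 72) = -1367*((8 - 5*(-10) + 10*(-30)) + 72) = -1367*((8 + 50 - 300) + 72) = -1367*(-242 + 72) = -1367*(-170) = 232390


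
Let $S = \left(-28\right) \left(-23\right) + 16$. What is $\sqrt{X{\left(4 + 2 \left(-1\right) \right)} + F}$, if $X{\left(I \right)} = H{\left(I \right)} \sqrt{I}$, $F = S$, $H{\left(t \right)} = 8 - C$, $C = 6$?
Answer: $\sqrt{660 + 2 \sqrt{2}} \approx 25.745$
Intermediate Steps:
$H{\left(t \right)} = 2$ ($H{\left(t \right)} = 8 - 6 = 2$)
$S = 660$ ($S = 644 + 16 = 660$)
$F = 660$
$X{\left(I \right)} = 2 \sqrt{I}$
$\sqrt{X{\left(4 + 2 \left(-1\right) \right)} + F} = \sqrt{2 \sqrt{4 + 2 \left(-1\right)} + 660} = \sqrt{2 \sqrt{4 - 2} + 660} = \sqrt{2 \sqrt{2} + 660} = \sqrt{660 + 2 \sqrt{2}}$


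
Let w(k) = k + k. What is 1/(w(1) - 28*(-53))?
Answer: 1/1486 ≈ 0.00067295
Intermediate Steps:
w(k) = 2*k
1/(w(1) - 28*(-53)) = 1/(2*1 - 28*(-53)) = 1/(2 + 1484) = 1/1486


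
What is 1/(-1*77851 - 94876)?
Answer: -1/172727 ≈ -5.7895e-6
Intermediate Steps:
1/(-1*77851 - 94876) = 1/(-77851 - 94876) = 1/(-172727) = -1/172727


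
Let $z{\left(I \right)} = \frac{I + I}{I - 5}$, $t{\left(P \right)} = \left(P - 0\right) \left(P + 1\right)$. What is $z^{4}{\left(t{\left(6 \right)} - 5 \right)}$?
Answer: $\frac{1874161}{65536} \approx 28.597$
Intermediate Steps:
$t{\left(P \right)} = P \left(1 + P\right)$ ($t{\left(P \right)} = \left(P + 0\right) \left(1 + P\right) = P \left(1 + P\right)$)
$z{\left(I \right)} = \frac{2 I}{-5 + I}$
$z^{4}{\left(t{\left(6 \right)} - 5 \right)} = \left(\frac{2 \left(6 \left(1 + 6\right) - 5\right)}{-5 + \left(6 \left(1 + 6\right) - 5\right)}\right)^{4} = \left(\frac{2 \left(6 \cdot 7 - 5\right)}{-5 + \left(6 \cdot 7 - 5\right)}\right)^{4} = \left(\frac{2 \left(42 - 5\right)}{-5 + \left(42 - 5\right)}\right)^{4} = \left(2 \cdot 37 \frac{1}{-5 + 37}\right)^{4} = \left(2 \cdot 37 \cdot \frac{1}{32}\right)^{4} = \left(\frac{37}{16}\right)^{4} = \frac{1874161}{65536}$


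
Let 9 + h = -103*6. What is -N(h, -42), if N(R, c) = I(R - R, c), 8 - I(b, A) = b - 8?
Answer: -16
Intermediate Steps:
h = -627 (h = -9 - 103*6 = -9 - 618 = -627)
I(b, A) = 16 - b (I(b, A) = 8 - (b - 8) = 8 - (-8 + b) = 8 + (8 - b) = 16 - b)
N(R, c) = 16 (N(R, c) = 16 - (R - R) = 16 - 1*0 = 16 + 0 = 16)
-N(h, -42) = -1*16 = -16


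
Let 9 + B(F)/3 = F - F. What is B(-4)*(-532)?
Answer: 14364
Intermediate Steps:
B(F) = -27 (B(F) = -27 + 3*(F - F) = -27 + 3*0 = -27 + 0 = -27)
B(-4)*(-532) = -27*(-532) = 14364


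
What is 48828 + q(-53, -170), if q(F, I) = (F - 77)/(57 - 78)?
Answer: 1025518/21 ≈ 48834.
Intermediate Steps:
q(F, I) = 11/3 - F/21 (q(F, I) = (-77 + F)/(-21) = (-77 + F)*(-1/21) = 11/3 - F/21)
48828 + q(-53, -170) = 48828 + (11/3 - 1/21*(-53)) = 48828 + (11/3 + 53/21) = 48828 + 130/21 = 1025518/21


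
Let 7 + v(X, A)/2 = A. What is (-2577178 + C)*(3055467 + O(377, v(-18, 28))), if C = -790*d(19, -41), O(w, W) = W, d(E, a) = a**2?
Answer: -11932275970512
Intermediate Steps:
v(X, A) = -14 + 2*A
C = -1327990 (C = -790*(-41)**2 = -790*1681 = -1327990)
(-2577178 + C)*(3055467 + O(377, v(-18, 28))) = (-2577178 - 1327990)*(3055467 + (-14 + 2*28)) = -3905168*(3055467 + (-14 + 56)) = -3905168*(3055467 + 42) = -3905168*3055509 = -11932275970512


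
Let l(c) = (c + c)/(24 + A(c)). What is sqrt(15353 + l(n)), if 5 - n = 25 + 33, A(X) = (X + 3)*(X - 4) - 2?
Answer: sqrt(7914820945)/718 ≈ 123.91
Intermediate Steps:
A(X) = -2 + (-4 + X)*(3 + X) (A(X) = (3 + X)*(-4 + X) - 2 = (-4 + X)*(3 + X) - 2 = -2 + (-4 + X)*(3 + X))
n = -53 (n = 5 - (25 + 33) = 5 - 1*58 = 5 - 58 = -53)
l(c) = 2*c/(10 + c**2 - c) (l(c) = (c + c)/(24 + (-14 + c**2 - c)) = (2*c)/(10 + c**2 - c) = 2*c/(10 + c**2 - c))
sqrt(15353 + l(n)) = sqrt(15353 + 2*(-53)/(10 + (-53)**2 - 1*(-53))) = sqrt(15353 + 2*(-53)/(10 + 2809 + 53)) = sqrt(15353 + 2*(-53)/2872) = sqrt(15353 + 2*(-53)*(1/2872)) = sqrt(15353 - 53/1436) = sqrt(22046855/1436) = sqrt(7914820945)/718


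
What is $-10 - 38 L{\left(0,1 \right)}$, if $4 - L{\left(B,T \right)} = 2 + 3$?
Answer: $28$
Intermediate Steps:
$L{\left(B,T \right)} = -1$ ($L{\left(B,T \right)} = 4 - \left(2 + 3\right) = 4 - 5 = -1$)
$-10 - 38 L{\left(0,1 \right)} = -10 - -38 = -10 + 38 = 28$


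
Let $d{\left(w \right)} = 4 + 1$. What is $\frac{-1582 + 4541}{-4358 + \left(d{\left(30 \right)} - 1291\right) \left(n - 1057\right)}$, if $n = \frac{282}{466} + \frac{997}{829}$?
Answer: $\frac{571551563}{261267859868} \approx 0.0021876$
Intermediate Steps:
$n = \frac{349190}{193157}$ ($n = 282 \cdot \frac{1}{466} + 997 \cdot \frac{1}{829} = \frac{141}{233} + \frac{997}{829} = \frac{349190}{193157} \approx 1.8078$)
$d{\left(w \right)} = 5$
$\frac{-1582 + 4541}{-4358 + \left(d{\left(30 \right)} - 1291\right) \left(n - 1057\right)} = \frac{-1582 + 4541}{-4358 + \left(5 - 1291\right) \left(\frac{349190}{193157} - 1057\right)} = \frac{2959}{-4358 - - \frac{262109638074}{193157}} = \frac{2959}{-4358 + \frac{262109638074}{193157}} = \frac{2959}{\frac{261267859868}{193157}} = 2959 \cdot \frac{193157}{261267859868} = \frac{571551563}{261267859868}$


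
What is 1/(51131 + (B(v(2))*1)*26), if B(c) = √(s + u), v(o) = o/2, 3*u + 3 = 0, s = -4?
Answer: 51131/2614382541 - 26*I*√5/2614382541 ≈ 1.9558e-5 - 2.2238e-8*I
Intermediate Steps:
u = -1 (u = -1 + (⅓)*0 = -1 + 0 = -1)
v(o) = o/2 (v(o) = o*(½) = o/2)
B(c) = I*√5 (B(c) = √(-4 - 1) = √(-5) = I*√5)
1/(51131 + (B(v(2))*1)*26) = 1/(51131 + ((I*√5)*1)*26) = 1/(51131 + (I*√5)*26) = 1/(51131 + 26*I*√5)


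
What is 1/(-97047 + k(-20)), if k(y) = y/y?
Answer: -1/97046 ≈ -1.0304e-5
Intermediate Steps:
k(y) = 1
1/(-97047 + k(-20)) = 1/(-97047 + 1) = 1/(-97046) = -1/97046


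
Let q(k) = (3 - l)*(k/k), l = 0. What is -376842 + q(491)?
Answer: -376839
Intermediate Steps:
q(k) = 3 (q(k) = (3 - 1*0)*(k/k) = (3 + 0)*1 = 3*1 = 3)
-376842 + q(491) = -376842 + 3 = -376839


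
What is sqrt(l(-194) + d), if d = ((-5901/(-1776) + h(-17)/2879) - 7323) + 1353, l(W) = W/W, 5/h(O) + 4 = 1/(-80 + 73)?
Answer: I*sqrt(910882899813147197)/12356668 ≈ 77.238*I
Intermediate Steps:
h(O) = -35/29 (h(O) = 5/(-4 + 1/(-80 + 73)) = 5/(-4 + 1/(-7)) = 5/(-4 - 1/7) = 5/(-29/7) = 5*(-7/29) = -35/29)
l(W) = 1
d = -294913025763/49426672 (d = ((-5901/(-1776) - 35/29/2879) - 7323) + 1353 = ((-5901*(-1/1776) - 35/29*1/2879) - 7323) + 1353 = ((1967/592 - 35/83491) - 7323) + 1353 = (164206077/49426672 - 7323) + 1353 = -361787312979/49426672 + 1353 = -294913025763/49426672 ≈ -5966.7)
sqrt(l(-194) + d) = sqrt(1 - 294913025763/49426672) = sqrt(-294863599091/49426672) = I*sqrt(910882899813147197)/12356668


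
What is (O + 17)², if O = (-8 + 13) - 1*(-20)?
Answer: 1764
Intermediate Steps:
O = 25 (O = 5 + 20 = 25)
(O + 17)² = (25 + 17)² = 42² = 1764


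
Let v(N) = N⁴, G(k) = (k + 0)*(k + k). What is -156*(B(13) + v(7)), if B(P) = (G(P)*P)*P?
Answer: -9285588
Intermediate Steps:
G(k) = 2*k² (G(k) = k*(2*k) = 2*k²)
B(P) = 2*P⁴ (B(P) = ((2*P²)*P)*P = (2*P³)*P = 2*P⁴)
-156*(B(13) + v(7)) = -156*(2*13⁴ + 7⁴) = -156*(2*28561 + 2401) = -156*(57122 + 2401) = -156*59523 = -9285588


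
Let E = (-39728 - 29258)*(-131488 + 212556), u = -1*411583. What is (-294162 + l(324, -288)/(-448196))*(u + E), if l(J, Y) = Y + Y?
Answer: 184347365802104560014/112049 ≈ 1.6452e+15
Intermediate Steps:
l(J, Y) = 2*Y
u = -411583
E = -5592557048 (E = -68986*81068 = -5592557048)
(-294162 + l(324, -288)/(-448196))*(u + E) = (-294162 + (2*(-288))/(-448196))*(-411583 - 5592557048) = (-294162 - 576*(-1/448196))*(-5592968631) = (-294162 + 144/112049)*(-5592968631) = -32960557794/112049*(-5592968631) = 184347365802104560014/112049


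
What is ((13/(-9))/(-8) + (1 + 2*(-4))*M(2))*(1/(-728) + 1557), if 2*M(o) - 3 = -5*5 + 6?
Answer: 4584987275/52416 ≈ 87473.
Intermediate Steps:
M(o) = -8 (M(o) = 3/2 + (-5*5 + 6)/2 = 3/2 + (-25 + 6)/2 = 3/2 + (1/2)*(-19) = 3/2 - 19/2 = -8)
((13/(-9))/(-8) + (1 + 2*(-4))*M(2))*(1/(-728) + 1557) = ((13/(-9))/(-8) + (1 + 2*(-4))*(-8))*(1/(-728) + 1557) = ((13*(-1/9))*(-1/8) + (1 - 8)*(-8))*(-1/728 + 1557) = (-13/9*(-1/8) - 7*(-8))*(1133495/728) = (13/72 + 56)*(1133495/728) = (4045/72)*(1133495/728) = 4584987275/52416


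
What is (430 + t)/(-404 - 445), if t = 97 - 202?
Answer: -325/849 ≈ -0.38280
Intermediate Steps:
t = -105
(430 + t)/(-404 - 445) = (430 - 105)/(-404 - 445) = 325/(-849) = 325*(-1/849) = -325/849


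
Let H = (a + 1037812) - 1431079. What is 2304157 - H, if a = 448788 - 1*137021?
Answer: 2385657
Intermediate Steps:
a = 311767 (a = 448788 - 137021 = 311767)
H = -81500 (H = (311767 + 1037812) - 1431079 = 1349579 - 1431079 = -81500)
2304157 - H = 2304157 - 1*(-81500) = 2304157 + 81500 = 2385657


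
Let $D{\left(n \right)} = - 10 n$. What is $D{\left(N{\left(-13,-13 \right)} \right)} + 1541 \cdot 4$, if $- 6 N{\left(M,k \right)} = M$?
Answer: $\frac{18427}{3} \approx 6142.3$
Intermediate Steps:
$N{\left(M,k \right)} = - \frac{M}{6}$
$D{\left(N{\left(-13,-13 \right)} \right)} + 1541 \cdot 4 = - 10 \left(\left(- \frac{1}{6}\right) \left(-13\right)\right) + 1541 \cdot 4 = \left(-10\right) \frac{13}{6} + 6164 = - \frac{65}{3} + 6164 = \frac{18427}{3}$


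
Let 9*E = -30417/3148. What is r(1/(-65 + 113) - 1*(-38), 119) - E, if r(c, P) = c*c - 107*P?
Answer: -20464938221/1813248 ≈ -11286.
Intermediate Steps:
E = -10139/9444 (E = (-30417/3148)/9 = (-30417*1/3148)/9 = (⅑)*(-30417/3148) = -10139/9444 ≈ -1.0736)
r(c, P) = c² - 107*P
r(1/(-65 + 113) - 1*(-38), 119) - E = ((1/(-65 + 113) - 1*(-38))² - 107*119) - 1*(-10139/9444) = ((1/48 + 38)² - 12733) + 10139/9444 = ((1825/48)² - 12733) + 10139/9444 = (3330625/2304 - 12733) + 10139/9444 = -26006207/2304 + 10139/9444 = -20464938221/1813248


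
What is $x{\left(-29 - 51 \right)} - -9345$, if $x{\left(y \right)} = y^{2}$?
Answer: $15745$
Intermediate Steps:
$x{\left(-29 - 51 \right)} - -9345 = \left(-29 - 51\right)^{2} - -9345 = \left(-80\right)^{2} + 9345 = 6400 + 9345 = 15745$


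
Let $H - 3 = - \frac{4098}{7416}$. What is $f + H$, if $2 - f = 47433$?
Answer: $- \frac{58621691}{1236} \approx -47429.0$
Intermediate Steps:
$f = -47431$ ($f = 2 - 47433 = -47431$)
$H = \frac{3025}{1236}$ ($H = 3 - \frac{4098}{7416} = 3 - \frac{683}{1236} = \frac{3025}{1236} \approx 2.4474$)
$f + H = -47431 + \frac{3025}{1236} = - \frac{58621691}{1236}$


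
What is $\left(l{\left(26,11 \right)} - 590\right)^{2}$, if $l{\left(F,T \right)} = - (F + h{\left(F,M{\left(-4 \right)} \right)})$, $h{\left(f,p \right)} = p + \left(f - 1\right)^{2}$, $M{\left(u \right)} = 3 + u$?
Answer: $1537600$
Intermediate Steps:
$h{\left(f,p \right)} = p + \left(-1 + f\right)^{2}$
$l{\left(F,T \right)} = 1 - F - \left(-1 + F\right)^{2}$ ($l{\left(F,T \right)} = - (F + \left(\left(3 - 4\right) + \left(-1 + F\right)^{2}\right)) = - (F + \left(-1 + \left(-1 + F\right)^{2}\right)) = - (-1 + F + \left(-1 + F\right)^{2}) = 1 - F - \left(-1 + F\right)^{2}$)
$\left(l{\left(26,11 \right)} - 590\right)^{2} = \left(26 \left(1 - 26\right) - 590\right)^{2} = \left(26 \left(-25\right) - 590\right)^{2} = \left(-650 - 590\right)^{2} = \left(-1240\right)^{2} = 1537600$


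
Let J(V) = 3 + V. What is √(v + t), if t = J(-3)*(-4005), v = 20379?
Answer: √20379 ≈ 142.76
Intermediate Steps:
t = 0 (t = (3 - 3)*(-4005) = 0*(-4005) = 0)
√(v + t) = √(20379 + 0) = √20379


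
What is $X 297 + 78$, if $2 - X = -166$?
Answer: $49974$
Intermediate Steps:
$X = 168$ ($X = 2 - -166 = 2 + 166 = 168$)
$X 297 + 78 = 168 \cdot 297 + 78 = 49896 + 78 = 49974$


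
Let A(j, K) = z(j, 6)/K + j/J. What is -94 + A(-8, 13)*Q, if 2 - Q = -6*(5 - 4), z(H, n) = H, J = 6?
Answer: -4274/39 ≈ -109.59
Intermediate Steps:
A(j, K) = j/6 + j/K (A(j, K) = j/K + j/6 = j/6 + j/K)
Q = 8 (Q = 2 - (-6)*(5 - 4) = 2 - (-6) = 2 - 1*(-6) = 2 + 6 = 8)
-94 + A(-8, 13)*Q = -94 + ((1/6)*(-8) - 8/13)*8 = -94 + (-4/3 - 8*1/13)*8 = -94 + (-4/3 - 8/13)*8 = -94 - 76/39*8 = -94 - 608/39 = -4274/39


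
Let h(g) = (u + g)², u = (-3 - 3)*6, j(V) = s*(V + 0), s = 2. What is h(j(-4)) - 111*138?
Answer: -13382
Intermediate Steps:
j(V) = 2*V (j(V) = 2*(V + 0) = 2*V)
u = -36 (u = -6*6 = -36)
h(g) = (-36 + g)²
h(j(-4)) - 111*138 = (-36 + 2*(-4))² - 111*138 = (-36 - 8)² - 15318 = (-44)² - 15318 = 1936 - 15318 = -13382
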